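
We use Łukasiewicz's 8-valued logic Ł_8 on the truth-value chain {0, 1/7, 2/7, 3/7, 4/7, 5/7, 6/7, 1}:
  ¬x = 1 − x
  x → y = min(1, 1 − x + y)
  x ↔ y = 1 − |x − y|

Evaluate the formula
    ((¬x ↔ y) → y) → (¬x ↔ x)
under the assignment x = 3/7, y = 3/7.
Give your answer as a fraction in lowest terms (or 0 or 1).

1

¬x = ¬3/7 = 4/7
¬x ↔ y = 4/7 ↔ 3/7 = 6/7
(¬x ↔ y) → y = 6/7 → 3/7 = 4/7
¬x = ¬3/7 = 4/7
¬x ↔ x = 4/7 ↔ 3/7 = 6/7
((¬x ↔ y) → y) → (¬x ↔ x) = 4/7 → 6/7 = 1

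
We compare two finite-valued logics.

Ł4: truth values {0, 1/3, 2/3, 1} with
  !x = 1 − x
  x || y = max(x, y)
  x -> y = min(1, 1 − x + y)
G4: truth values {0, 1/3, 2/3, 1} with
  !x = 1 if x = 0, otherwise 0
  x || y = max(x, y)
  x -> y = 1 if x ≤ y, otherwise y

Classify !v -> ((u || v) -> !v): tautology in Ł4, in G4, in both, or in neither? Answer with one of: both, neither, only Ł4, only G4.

both

In Ł4: every assignment gives 1 — tautology.
In G4: every assignment gives 1 — tautology.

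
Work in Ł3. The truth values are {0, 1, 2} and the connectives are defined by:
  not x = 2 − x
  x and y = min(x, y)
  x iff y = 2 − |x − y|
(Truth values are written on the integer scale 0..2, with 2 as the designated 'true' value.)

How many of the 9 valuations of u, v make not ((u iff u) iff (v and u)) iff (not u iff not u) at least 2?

u = 0, v = 0 ↦ 2  ≥
u = 0, v = 1 ↦ 2  ≥
u = 0, v = 2 ↦ 2  ≥
u = 1, v = 0 ↦ 2  ≥
u = 1, v = 1 ↦ 1  <
u = 1, v = 2 ↦ 1  <
u = 2, v = 0 ↦ 2  ≥
u = 2, v = 1 ↦ 1  <
u = 2, v = 2 ↦ 0  <
So 5 of the 9 assignments meet the threshold.

5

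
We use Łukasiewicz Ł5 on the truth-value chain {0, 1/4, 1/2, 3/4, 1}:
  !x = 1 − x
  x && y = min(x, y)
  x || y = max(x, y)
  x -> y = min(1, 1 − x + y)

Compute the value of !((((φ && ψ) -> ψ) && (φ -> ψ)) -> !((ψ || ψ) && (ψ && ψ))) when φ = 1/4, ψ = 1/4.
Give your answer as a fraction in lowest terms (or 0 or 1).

φ && ψ = 1/4 && 1/4 = 1/4
(φ && ψ) -> ψ = 1/4 -> 1/4 = 1
φ -> ψ = 1/4 -> 1/4 = 1
((φ && ψ) -> ψ) && (φ -> ψ) = 1 && 1 = 1
ψ || ψ = 1/4 || 1/4 = 1/4
ψ && ψ = 1/4 && 1/4 = 1/4
(ψ || ψ) && (ψ && ψ) = 1/4 && 1/4 = 1/4
!((ψ || ψ) && (ψ && ψ)) = !1/4 = 3/4
(((φ && ψ) -> ψ) && (φ -> ψ)) -> !((ψ || ψ) && (ψ && ψ)) = 1 -> 3/4 = 3/4
!((((φ && ψ) -> ψ) && (φ -> ψ)) -> !((ψ || ψ) && (ψ && ψ))) = !3/4 = 1/4

1/4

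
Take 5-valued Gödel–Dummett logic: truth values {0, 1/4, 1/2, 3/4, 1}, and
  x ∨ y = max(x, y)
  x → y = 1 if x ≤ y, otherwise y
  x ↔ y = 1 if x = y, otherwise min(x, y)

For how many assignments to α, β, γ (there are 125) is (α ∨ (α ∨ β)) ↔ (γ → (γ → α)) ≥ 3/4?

value 1: 55 assignments (counts)
value 3/4: 23 assignments (counts)
value 1/2: 16 assignments
value 1/4: 14 assignments
value 0: 17 assignments
So 78 of the 125 assignments meet the threshold.

78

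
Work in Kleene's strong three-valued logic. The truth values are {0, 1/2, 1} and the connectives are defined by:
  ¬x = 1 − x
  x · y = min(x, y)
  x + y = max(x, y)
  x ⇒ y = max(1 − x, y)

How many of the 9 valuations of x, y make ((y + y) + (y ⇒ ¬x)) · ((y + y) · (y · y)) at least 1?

x = 0, y = 0 ↦ 0  <
x = 0, y = 1/2 ↦ 1/2  <
x = 0, y = 1 ↦ 1  ≥
x = 1/2, y = 0 ↦ 0  <
x = 1/2, y = 1/2 ↦ 1/2  <
x = 1/2, y = 1 ↦ 1  ≥
x = 1, y = 0 ↦ 0  <
x = 1, y = 1/2 ↦ 1/2  <
x = 1, y = 1 ↦ 1  ≥
So 3 of the 9 assignments meet the threshold.

3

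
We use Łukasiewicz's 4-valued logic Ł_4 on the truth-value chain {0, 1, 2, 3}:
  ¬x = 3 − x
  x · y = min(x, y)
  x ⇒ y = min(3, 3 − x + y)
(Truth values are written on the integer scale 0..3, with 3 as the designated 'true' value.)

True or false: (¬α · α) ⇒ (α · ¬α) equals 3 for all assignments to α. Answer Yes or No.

Yes

α = 0 ↦ 3
α = 1 ↦ 3
α = 2 ↦ 3
α = 3 ↦ 3
Every assignment gives a value ≥ 3.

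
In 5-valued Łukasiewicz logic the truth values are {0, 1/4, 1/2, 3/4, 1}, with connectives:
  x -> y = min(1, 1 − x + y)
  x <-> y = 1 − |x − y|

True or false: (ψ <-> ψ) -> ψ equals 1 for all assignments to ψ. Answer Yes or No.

Counterexample: take ψ = 0.
ψ <-> ψ = 0 <-> 0 = 1
(ψ <-> ψ) -> ψ = 1 -> 0 = 0
This gives 0 ≠ 1.

No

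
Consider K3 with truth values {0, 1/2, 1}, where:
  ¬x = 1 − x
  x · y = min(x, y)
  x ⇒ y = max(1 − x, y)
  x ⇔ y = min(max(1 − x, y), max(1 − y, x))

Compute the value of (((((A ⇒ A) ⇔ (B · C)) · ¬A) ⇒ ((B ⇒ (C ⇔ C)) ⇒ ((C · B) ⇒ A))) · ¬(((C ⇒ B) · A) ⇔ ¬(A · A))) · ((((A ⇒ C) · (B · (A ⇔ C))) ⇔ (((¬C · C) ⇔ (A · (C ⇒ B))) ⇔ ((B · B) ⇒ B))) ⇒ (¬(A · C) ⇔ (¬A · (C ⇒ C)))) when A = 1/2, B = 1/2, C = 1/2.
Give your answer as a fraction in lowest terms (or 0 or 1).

1/2

A ⇒ A = 1/2 ⇒ 1/2 = 1/2
B · C = 1/2 · 1/2 = 1/2
(A ⇒ A) ⇔ (B · C) = 1/2 ⇔ 1/2 = 1/2
¬A = ¬1/2 = 1/2
((A ⇒ A) ⇔ (B · C)) · ¬A = 1/2 · 1/2 = 1/2
C ⇔ C = 1/2 ⇔ 1/2 = 1/2
B ⇒ (C ⇔ C) = 1/2 ⇒ 1/2 = 1/2
C · B = 1/2 · 1/2 = 1/2
(C · B) ⇒ A = 1/2 ⇒ 1/2 = 1/2
(B ⇒ (C ⇔ C)) ⇒ ((C · B) ⇒ A) = 1/2 ⇒ 1/2 = 1/2
(((A ⇒ A) ⇔ (B · C)) · ¬A) ⇒ ((B ⇒ (C ⇔ C)) ⇒ ((C · B) ⇒ A)) = 1/2 ⇒ 1/2 = 1/2
C ⇒ B = 1/2 ⇒ 1/2 = 1/2
(C ⇒ B) · A = 1/2 · 1/2 = 1/2
A · A = 1/2 · 1/2 = 1/2
¬(A · A) = ¬1/2 = 1/2
((C ⇒ B) · A) ⇔ ¬(A · A) = 1/2 ⇔ 1/2 = 1/2
¬(((C ⇒ B) · A) ⇔ ¬(A · A)) = ¬1/2 = 1/2
((((A ⇒ A) ⇔ (B · C)) · ¬A) ⇒ ((B ⇒ (C ⇔ C)) ⇒ ((C · B) ⇒ A))) · ¬(((C ⇒ B) · A) ⇔ ¬(A · A)) = 1/2 · 1/2 = 1/2
A ⇒ C = 1/2 ⇒ 1/2 = 1/2
A ⇔ C = 1/2 ⇔ 1/2 = 1/2
B · (A ⇔ C) = 1/2 · 1/2 = 1/2
(A ⇒ C) · (B · (A ⇔ C)) = 1/2 · 1/2 = 1/2
¬C = ¬1/2 = 1/2
¬C · C = 1/2 · 1/2 = 1/2
C ⇒ B = 1/2 ⇒ 1/2 = 1/2
A · (C ⇒ B) = 1/2 · 1/2 = 1/2
(¬C · C) ⇔ (A · (C ⇒ B)) = 1/2 ⇔ 1/2 = 1/2
B · B = 1/2 · 1/2 = 1/2
(B · B) ⇒ B = 1/2 ⇒ 1/2 = 1/2
((¬C · C) ⇔ (A · (C ⇒ B))) ⇔ ((B · B) ⇒ B) = 1/2 ⇔ 1/2 = 1/2
((A ⇒ C) · (B · (A ⇔ C))) ⇔ (((¬C · C) ⇔ (A · (C ⇒ B))) ⇔ ((B · B) ⇒ B)) = 1/2 ⇔ 1/2 = 1/2
A · C = 1/2 · 1/2 = 1/2
¬(A · C) = ¬1/2 = 1/2
¬A = ¬1/2 = 1/2
C ⇒ C = 1/2 ⇒ 1/2 = 1/2
¬A · (C ⇒ C) = 1/2 · 1/2 = 1/2
¬(A · C) ⇔ (¬A · (C ⇒ C)) = 1/2 ⇔ 1/2 = 1/2
(((A ⇒ C) · (B · (A ⇔ C))) ⇔ (((¬C · C) ⇔ (A · (C ⇒ B))) ⇔ ((B · B) ⇒ B))) ⇒ (¬(A · C) ⇔ (¬A · (C ⇒ C))) = 1/2 ⇒ 1/2 = 1/2
(((((A ⇒ A) ⇔ (B · C)) · ¬A) ⇒ ((B ⇒ (C ⇔ C)) ⇒ ((C · B) ⇒ A))) · ¬(((C ⇒ B) · A) ⇔ ¬(A · A))) · ((((A ⇒ C) · (B · (A ⇔ C))) ⇔ (((¬C · C) ⇔ (A · (C ⇒ B))) ⇔ ((B · B) ⇒ B))) ⇒ (¬(A · C) ⇔ (¬A · (C ⇒ C)))) = 1/2 · 1/2 = 1/2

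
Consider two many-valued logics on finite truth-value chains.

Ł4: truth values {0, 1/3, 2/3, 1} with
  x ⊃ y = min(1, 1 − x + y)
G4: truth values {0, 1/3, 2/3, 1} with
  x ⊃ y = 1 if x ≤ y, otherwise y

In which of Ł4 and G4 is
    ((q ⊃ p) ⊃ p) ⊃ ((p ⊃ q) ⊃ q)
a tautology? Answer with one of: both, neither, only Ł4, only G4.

In Ł4: every assignment gives 1 — tautology.
In G4: at p = 0, q = 1/3 the value is 1/3 — not a tautology.

only Ł4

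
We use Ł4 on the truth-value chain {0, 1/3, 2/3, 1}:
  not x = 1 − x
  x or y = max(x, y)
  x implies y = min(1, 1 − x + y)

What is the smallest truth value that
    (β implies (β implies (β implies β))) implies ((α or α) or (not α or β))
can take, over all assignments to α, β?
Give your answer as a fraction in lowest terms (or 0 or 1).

Take α = 1/3, β = 0:
β implies β = 0 implies 0 = 1
β implies (β implies β) = 0 implies 1 = 1
β implies (β implies (β implies β)) = 0 implies 1 = 1
α or α = 1/3 or 1/3 = 1/3
not α = not 1/3 = 2/3
not α or β = 2/3 or 0 = 2/3
(α or α) or (not α or β) = 1/3 or 2/3 = 2/3
(β implies (β implies (β implies β))) implies ((α or α) or (not α or β)) = 1 implies 2/3 = 2/3
No assignment yields a value below 2/3, so this is the minimum.

2/3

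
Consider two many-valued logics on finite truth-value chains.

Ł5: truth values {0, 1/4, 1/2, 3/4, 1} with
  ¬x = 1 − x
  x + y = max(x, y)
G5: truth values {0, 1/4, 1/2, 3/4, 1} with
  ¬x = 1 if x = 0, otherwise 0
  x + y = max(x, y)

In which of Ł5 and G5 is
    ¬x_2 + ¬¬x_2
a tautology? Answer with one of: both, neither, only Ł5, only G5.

only G5

In Ł5: at x_2 = 1/4 the value is 3/4 — not a tautology.
In G5: every assignment gives 1 — tautology.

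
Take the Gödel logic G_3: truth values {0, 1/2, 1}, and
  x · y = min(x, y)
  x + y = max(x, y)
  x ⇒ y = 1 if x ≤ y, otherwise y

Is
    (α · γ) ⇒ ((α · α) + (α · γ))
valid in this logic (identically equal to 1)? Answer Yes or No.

Yes

α = 0, γ = 0 ↦ 1
α = 0, γ = 1/2 ↦ 1
α = 0, γ = 1 ↦ 1
α = 1/2, γ = 0 ↦ 1
α = 1/2, γ = 1/2 ↦ 1
α = 1/2, γ = 1 ↦ 1
α = 1, γ = 0 ↦ 1
α = 1, γ = 1/2 ↦ 1
α = 1, γ = 1 ↦ 1
Every assignment gives a value ≥ 1.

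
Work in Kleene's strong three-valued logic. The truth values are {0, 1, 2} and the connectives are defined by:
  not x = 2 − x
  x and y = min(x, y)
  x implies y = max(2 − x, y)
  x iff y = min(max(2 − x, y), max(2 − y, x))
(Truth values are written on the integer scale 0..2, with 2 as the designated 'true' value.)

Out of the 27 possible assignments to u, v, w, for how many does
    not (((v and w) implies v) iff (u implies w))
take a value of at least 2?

3

value 2: 3 assignments (counts)
value 1: 13 assignments
value 0: 11 assignments
So 3 of the 27 assignments meet the threshold.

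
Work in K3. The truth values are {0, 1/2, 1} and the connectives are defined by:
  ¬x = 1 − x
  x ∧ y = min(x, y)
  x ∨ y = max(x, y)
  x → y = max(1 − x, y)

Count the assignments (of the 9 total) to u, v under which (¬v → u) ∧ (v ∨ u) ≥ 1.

5

u = 0, v = 0 ↦ 0  <
u = 0, v = 1/2 ↦ 1/2  <
u = 0, v = 1 ↦ 1  ≥
u = 1/2, v = 0 ↦ 1/2  <
u = 1/2, v = 1/2 ↦ 1/2  <
u = 1/2, v = 1 ↦ 1  ≥
u = 1, v = 0 ↦ 1  ≥
u = 1, v = 1/2 ↦ 1  ≥
u = 1, v = 1 ↦ 1  ≥
So 5 of the 9 assignments meet the threshold.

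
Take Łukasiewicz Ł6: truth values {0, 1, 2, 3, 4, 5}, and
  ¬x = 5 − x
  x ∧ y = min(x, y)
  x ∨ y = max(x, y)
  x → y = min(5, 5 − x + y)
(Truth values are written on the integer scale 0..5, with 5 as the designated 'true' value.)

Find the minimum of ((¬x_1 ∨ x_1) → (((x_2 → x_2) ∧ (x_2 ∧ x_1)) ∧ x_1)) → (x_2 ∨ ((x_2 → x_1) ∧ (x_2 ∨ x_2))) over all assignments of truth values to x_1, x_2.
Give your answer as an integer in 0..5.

3

Take x_1 = 2, x_2 = 0:
¬x_1 = ¬2 = 3
¬x_1 ∨ x_1 = 3 ∨ 2 = 3
x_2 → x_2 = 0 → 0 = 5
x_2 ∧ x_1 = 0 ∧ 2 = 0
(x_2 → x_2) ∧ (x_2 ∧ x_1) = 5 ∧ 0 = 0
((x_2 → x_2) ∧ (x_2 ∧ x_1)) ∧ x_1 = 0 ∧ 2 = 0
(¬x_1 ∨ x_1) → (((x_2 → x_2) ∧ (x_2 ∧ x_1)) ∧ x_1) = 3 → 0 = 2
x_2 → x_1 = 0 → 2 = 5
x_2 ∨ x_2 = 0 ∨ 0 = 0
(x_2 → x_1) ∧ (x_2 ∨ x_2) = 5 ∧ 0 = 0
x_2 ∨ ((x_2 → x_1) ∧ (x_2 ∨ x_2)) = 0 ∨ 0 = 0
((¬x_1 ∨ x_1) → (((x_2 → x_2) ∧ (x_2 ∧ x_1)) ∧ x_1)) → (x_2 ∨ ((x_2 → x_1) ∧ (x_2 ∨ x_2))) = 2 → 0 = 3
No assignment yields a value below 3, so this is the minimum.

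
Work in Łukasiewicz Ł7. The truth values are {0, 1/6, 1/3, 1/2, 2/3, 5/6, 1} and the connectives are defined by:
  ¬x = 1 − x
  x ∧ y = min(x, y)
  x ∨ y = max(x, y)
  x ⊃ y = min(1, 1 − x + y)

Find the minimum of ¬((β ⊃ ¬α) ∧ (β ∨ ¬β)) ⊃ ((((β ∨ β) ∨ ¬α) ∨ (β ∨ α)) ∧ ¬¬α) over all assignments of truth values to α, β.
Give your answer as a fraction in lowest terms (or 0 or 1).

1/2

Take α = 0, β = 1/2:
¬α = ¬0 = 1
β ⊃ ¬α = 1/2 ⊃ 1 = 1
¬β = ¬1/2 = 1/2
β ∨ ¬β = 1/2 ∨ 1/2 = 1/2
(β ⊃ ¬α) ∧ (β ∨ ¬β) = 1 ∧ 1/2 = 1/2
¬((β ⊃ ¬α) ∧ (β ∨ ¬β)) = ¬1/2 = 1/2
β ∨ β = 1/2 ∨ 1/2 = 1/2
¬α = ¬0 = 1
(β ∨ β) ∨ ¬α = 1/2 ∨ 1 = 1
β ∨ α = 1/2 ∨ 0 = 1/2
((β ∨ β) ∨ ¬α) ∨ (β ∨ α) = 1 ∨ 1/2 = 1
¬α = ¬0 = 1
¬¬α = ¬1 = 0
(((β ∨ β) ∨ ¬α) ∨ (β ∨ α)) ∧ ¬¬α = 1 ∧ 0 = 0
¬((β ⊃ ¬α) ∧ (β ∨ ¬β)) ⊃ ((((β ∨ β) ∨ ¬α) ∨ (β ∨ α)) ∧ ¬¬α) = 1/2 ⊃ 0 = 1/2
No assignment yields a value below 1/2, so this is the minimum.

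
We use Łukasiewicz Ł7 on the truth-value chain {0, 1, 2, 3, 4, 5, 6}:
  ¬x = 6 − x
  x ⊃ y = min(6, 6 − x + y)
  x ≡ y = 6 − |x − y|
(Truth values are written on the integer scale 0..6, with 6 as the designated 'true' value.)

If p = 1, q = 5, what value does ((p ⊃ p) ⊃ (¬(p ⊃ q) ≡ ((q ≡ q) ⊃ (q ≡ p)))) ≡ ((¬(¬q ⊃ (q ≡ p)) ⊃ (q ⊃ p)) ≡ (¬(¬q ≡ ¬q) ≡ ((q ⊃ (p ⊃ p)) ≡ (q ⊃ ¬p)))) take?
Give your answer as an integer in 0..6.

2

p ⊃ p = 1 ⊃ 1 = 6
p ⊃ q = 1 ⊃ 5 = 6
¬(p ⊃ q) = ¬6 = 0
q ≡ q = 5 ≡ 5 = 6
q ≡ p = 5 ≡ 1 = 2
(q ≡ q) ⊃ (q ≡ p) = 6 ⊃ 2 = 2
¬(p ⊃ q) ≡ ((q ≡ q) ⊃ (q ≡ p)) = 0 ≡ 2 = 4
(p ⊃ p) ⊃ (¬(p ⊃ q) ≡ ((q ≡ q) ⊃ (q ≡ p))) = 6 ⊃ 4 = 4
¬q = ¬5 = 1
q ≡ p = 5 ≡ 1 = 2
¬q ⊃ (q ≡ p) = 1 ⊃ 2 = 6
¬(¬q ⊃ (q ≡ p)) = ¬6 = 0
q ⊃ p = 5 ⊃ 1 = 2
¬(¬q ⊃ (q ≡ p)) ⊃ (q ⊃ p) = 0 ⊃ 2 = 6
¬q = ¬5 = 1
¬q = ¬5 = 1
¬q ≡ ¬q = 1 ≡ 1 = 6
¬(¬q ≡ ¬q) = ¬6 = 0
p ⊃ p = 1 ⊃ 1 = 6
q ⊃ (p ⊃ p) = 5 ⊃ 6 = 6
¬p = ¬1 = 5
q ⊃ ¬p = 5 ⊃ 5 = 6
(q ⊃ (p ⊃ p)) ≡ (q ⊃ ¬p) = 6 ≡ 6 = 6
¬(¬q ≡ ¬q) ≡ ((q ⊃ (p ⊃ p)) ≡ (q ⊃ ¬p)) = 0 ≡ 6 = 0
(¬(¬q ⊃ (q ≡ p)) ⊃ (q ⊃ p)) ≡ (¬(¬q ≡ ¬q) ≡ ((q ⊃ (p ⊃ p)) ≡ (q ⊃ ¬p))) = 6 ≡ 0 = 0
((p ⊃ p) ⊃ (¬(p ⊃ q) ≡ ((q ≡ q) ⊃ (q ≡ p)))) ≡ ((¬(¬q ⊃ (q ≡ p)) ⊃ (q ⊃ p)) ≡ (¬(¬q ≡ ¬q) ≡ ((q ⊃ (p ⊃ p)) ≡ (q ⊃ ¬p)))) = 4 ≡ 0 = 2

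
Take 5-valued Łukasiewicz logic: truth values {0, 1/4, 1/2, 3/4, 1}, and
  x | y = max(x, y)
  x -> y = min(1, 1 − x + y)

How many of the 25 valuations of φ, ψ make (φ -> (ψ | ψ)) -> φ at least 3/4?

value 1: 9 assignments (counts)
value 3/4: 3 assignments (counts)
value 1/2: 4 assignments
value 1/4: 4 assignments
value 0: 5 assignments
So 12 of the 25 assignments meet the threshold.

12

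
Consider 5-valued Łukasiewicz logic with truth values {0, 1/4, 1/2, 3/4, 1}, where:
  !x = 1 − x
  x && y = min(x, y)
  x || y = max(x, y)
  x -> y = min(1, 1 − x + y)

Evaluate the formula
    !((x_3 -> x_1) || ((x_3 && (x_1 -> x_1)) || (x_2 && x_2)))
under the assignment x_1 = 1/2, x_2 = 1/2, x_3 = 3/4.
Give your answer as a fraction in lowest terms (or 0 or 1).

1/4

x_3 -> x_1 = 3/4 -> 1/2 = 3/4
x_1 -> x_1 = 1/2 -> 1/2 = 1
x_3 && (x_1 -> x_1) = 3/4 && 1 = 3/4
x_2 && x_2 = 1/2 && 1/2 = 1/2
(x_3 && (x_1 -> x_1)) || (x_2 && x_2) = 3/4 || 1/2 = 3/4
(x_3 -> x_1) || ((x_3 && (x_1 -> x_1)) || (x_2 && x_2)) = 3/4 || 3/4 = 3/4
!((x_3 -> x_1) || ((x_3 && (x_1 -> x_1)) || (x_2 && x_2))) = !3/4 = 1/4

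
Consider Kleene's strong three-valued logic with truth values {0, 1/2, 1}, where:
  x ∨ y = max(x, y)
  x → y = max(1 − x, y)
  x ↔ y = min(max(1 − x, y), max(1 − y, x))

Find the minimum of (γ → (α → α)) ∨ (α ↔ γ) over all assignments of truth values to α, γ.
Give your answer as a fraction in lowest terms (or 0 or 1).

1/2

Take α = 1/2, γ = 1/2:
α → α = 1/2 → 1/2 = 1/2
γ → (α → α) = 1/2 → 1/2 = 1/2
α ↔ γ = 1/2 ↔ 1/2 = 1/2
(γ → (α → α)) ∨ (α ↔ γ) = 1/2 ∨ 1/2 = 1/2
No assignment yields a value below 1/2, so this is the minimum.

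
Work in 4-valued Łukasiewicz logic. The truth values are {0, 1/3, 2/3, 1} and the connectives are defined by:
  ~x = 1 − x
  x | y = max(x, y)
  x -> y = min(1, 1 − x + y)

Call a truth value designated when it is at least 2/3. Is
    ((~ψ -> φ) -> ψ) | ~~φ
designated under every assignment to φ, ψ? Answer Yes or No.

Yes

φ = 0, ψ = 0 ↦ 1
φ = 0, ψ = 1/3 ↦ 1
φ = 0, ψ = 2/3 ↦ 1
φ = 0, ψ = 1 ↦ 1
φ = 1/3, ψ = 0 ↦ 2/3
φ = 1/3, ψ = 1/3 ↦ 2/3
φ = 1/3, ψ = 2/3 ↦ 2/3
φ = 1/3, ψ = 1 ↦ 1
φ = 2/3, ψ = 0 ↦ 2/3
φ = 2/3, ψ = 1/3 ↦ 2/3
φ = 2/3, ψ = 2/3 ↦ 2/3
φ = 2/3, ψ = 1 ↦ 1
φ = 1, ψ = 0 ↦ 1
φ = 1, ψ = 1/3 ↦ 1
φ = 1, ψ = 2/3 ↦ 1
φ = 1, ψ = 1 ↦ 1
Every assignment gives a value ≥ 2/3.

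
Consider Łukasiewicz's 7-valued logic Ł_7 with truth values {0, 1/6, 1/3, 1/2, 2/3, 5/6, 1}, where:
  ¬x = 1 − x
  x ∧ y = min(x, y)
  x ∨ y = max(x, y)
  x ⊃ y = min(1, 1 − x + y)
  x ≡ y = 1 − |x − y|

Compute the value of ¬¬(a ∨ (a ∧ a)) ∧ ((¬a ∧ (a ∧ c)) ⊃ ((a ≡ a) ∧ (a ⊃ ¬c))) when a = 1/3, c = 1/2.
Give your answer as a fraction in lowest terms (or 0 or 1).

1/3

a ∧ a = 1/3 ∧ 1/3 = 1/3
a ∨ (a ∧ a) = 1/3 ∨ 1/3 = 1/3
¬(a ∨ (a ∧ a)) = ¬1/3 = 2/3
¬¬(a ∨ (a ∧ a)) = ¬2/3 = 1/3
¬a = ¬1/3 = 2/3
a ∧ c = 1/3 ∧ 1/2 = 1/3
¬a ∧ (a ∧ c) = 2/3 ∧ 1/3 = 1/3
a ≡ a = 1/3 ≡ 1/3 = 1
¬c = ¬1/2 = 1/2
a ⊃ ¬c = 1/3 ⊃ 1/2 = 1
(a ≡ a) ∧ (a ⊃ ¬c) = 1 ∧ 1 = 1
(¬a ∧ (a ∧ c)) ⊃ ((a ≡ a) ∧ (a ⊃ ¬c)) = 1/3 ⊃ 1 = 1
¬¬(a ∨ (a ∧ a)) ∧ ((¬a ∧ (a ∧ c)) ⊃ ((a ≡ a) ∧ (a ⊃ ¬c))) = 1/3 ∧ 1 = 1/3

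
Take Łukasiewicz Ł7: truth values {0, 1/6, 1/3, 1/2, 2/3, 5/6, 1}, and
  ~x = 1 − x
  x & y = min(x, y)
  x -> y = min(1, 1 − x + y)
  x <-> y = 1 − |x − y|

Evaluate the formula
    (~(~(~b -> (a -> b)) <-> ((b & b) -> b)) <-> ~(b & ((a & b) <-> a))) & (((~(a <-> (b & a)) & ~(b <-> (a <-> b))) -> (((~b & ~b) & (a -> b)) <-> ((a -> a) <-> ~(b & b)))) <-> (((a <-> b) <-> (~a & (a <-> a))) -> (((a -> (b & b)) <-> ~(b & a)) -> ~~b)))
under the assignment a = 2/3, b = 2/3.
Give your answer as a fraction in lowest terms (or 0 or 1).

1/3

~b = ~2/3 = 1/3
a -> b = 2/3 -> 2/3 = 1
~b -> (a -> b) = 1/3 -> 1 = 1
~(~b -> (a -> b)) = ~1 = 0
b & b = 2/3 & 2/3 = 2/3
(b & b) -> b = 2/3 -> 2/3 = 1
~(~b -> (a -> b)) <-> ((b & b) -> b) = 0 <-> 1 = 0
~(~(~b -> (a -> b)) <-> ((b & b) -> b)) = ~0 = 1
a & b = 2/3 & 2/3 = 2/3
(a & b) <-> a = 2/3 <-> 2/3 = 1
b & ((a & b) <-> a) = 2/3 & 1 = 2/3
~(b & ((a & b) <-> a)) = ~2/3 = 1/3
~(~(~b -> (a -> b)) <-> ((b & b) -> b)) <-> ~(b & ((a & b) <-> a)) = 1 <-> 1/3 = 1/3
b & a = 2/3 & 2/3 = 2/3
a <-> (b & a) = 2/3 <-> 2/3 = 1
~(a <-> (b & a)) = ~1 = 0
a <-> b = 2/3 <-> 2/3 = 1
b <-> (a <-> b) = 2/3 <-> 1 = 2/3
~(b <-> (a <-> b)) = ~2/3 = 1/3
~(a <-> (b & a)) & ~(b <-> (a <-> b)) = 0 & 1/3 = 0
~b = ~2/3 = 1/3
~b = ~2/3 = 1/3
~b & ~b = 1/3 & 1/3 = 1/3
a -> b = 2/3 -> 2/3 = 1
(~b & ~b) & (a -> b) = 1/3 & 1 = 1/3
a -> a = 2/3 -> 2/3 = 1
b & b = 2/3 & 2/3 = 2/3
~(b & b) = ~2/3 = 1/3
(a -> a) <-> ~(b & b) = 1 <-> 1/3 = 1/3
((~b & ~b) & (a -> b)) <-> ((a -> a) <-> ~(b & b)) = 1/3 <-> 1/3 = 1
(~(a <-> (b & a)) & ~(b <-> (a <-> b))) -> (((~b & ~b) & (a -> b)) <-> ((a -> a) <-> ~(b & b))) = 0 -> 1 = 1
a <-> b = 2/3 <-> 2/3 = 1
~a = ~2/3 = 1/3
a <-> a = 2/3 <-> 2/3 = 1
~a & (a <-> a) = 1/3 & 1 = 1/3
(a <-> b) <-> (~a & (a <-> a)) = 1 <-> 1/3 = 1/3
b & b = 2/3 & 2/3 = 2/3
a -> (b & b) = 2/3 -> 2/3 = 1
b & a = 2/3 & 2/3 = 2/3
~(b & a) = ~2/3 = 1/3
(a -> (b & b)) <-> ~(b & a) = 1 <-> 1/3 = 1/3
~b = ~2/3 = 1/3
~~b = ~1/3 = 2/3
((a -> (b & b)) <-> ~(b & a)) -> ~~b = 1/3 -> 2/3 = 1
((a <-> b) <-> (~a & (a <-> a))) -> (((a -> (b & b)) <-> ~(b & a)) -> ~~b) = 1/3 -> 1 = 1
((~(a <-> (b & a)) & ~(b <-> (a <-> b))) -> (((~b & ~b) & (a -> b)) <-> ((a -> a) <-> ~(b & b)))) <-> (((a <-> b) <-> (~a & (a <-> a))) -> (((a -> (b & b)) <-> ~(b & a)) -> ~~b)) = 1 <-> 1 = 1
(~(~(~b -> (a -> b)) <-> ((b & b) -> b)) <-> ~(b & ((a & b) <-> a))) & (((~(a <-> (b & a)) & ~(b <-> (a <-> b))) -> (((~b & ~b) & (a -> b)) <-> ((a -> a) <-> ~(b & b)))) <-> (((a <-> b) <-> (~a & (a <-> a))) -> (((a -> (b & b)) <-> ~(b & a)) -> ~~b))) = 1/3 & 1 = 1/3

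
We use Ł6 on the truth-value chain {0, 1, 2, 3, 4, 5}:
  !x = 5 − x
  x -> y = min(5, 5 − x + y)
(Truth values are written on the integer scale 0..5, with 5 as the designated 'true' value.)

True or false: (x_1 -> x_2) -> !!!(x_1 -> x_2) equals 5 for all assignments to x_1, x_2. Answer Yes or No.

Counterexample: take x_1 = 0, x_2 = 0.
x_1 -> x_2 = 0 -> 0 = 5
x_1 -> x_2 = 0 -> 0 = 5
!(x_1 -> x_2) = !5 = 0
!!(x_1 -> x_2) = !0 = 5
!!!(x_1 -> x_2) = !5 = 0
(x_1 -> x_2) -> !!!(x_1 -> x_2) = 5 -> 0 = 0
This gives 0 ≠ 5.

No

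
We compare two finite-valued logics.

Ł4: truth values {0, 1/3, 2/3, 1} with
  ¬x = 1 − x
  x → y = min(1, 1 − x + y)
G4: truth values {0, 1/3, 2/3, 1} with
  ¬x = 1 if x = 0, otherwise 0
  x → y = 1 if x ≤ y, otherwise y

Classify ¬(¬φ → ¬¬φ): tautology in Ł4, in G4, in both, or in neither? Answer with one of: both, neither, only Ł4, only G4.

neither

In Ł4: at φ = 1/3 the value is 1/3 — not a tautology.
In G4: at φ = 1/3 the value is 0 — not a tautology.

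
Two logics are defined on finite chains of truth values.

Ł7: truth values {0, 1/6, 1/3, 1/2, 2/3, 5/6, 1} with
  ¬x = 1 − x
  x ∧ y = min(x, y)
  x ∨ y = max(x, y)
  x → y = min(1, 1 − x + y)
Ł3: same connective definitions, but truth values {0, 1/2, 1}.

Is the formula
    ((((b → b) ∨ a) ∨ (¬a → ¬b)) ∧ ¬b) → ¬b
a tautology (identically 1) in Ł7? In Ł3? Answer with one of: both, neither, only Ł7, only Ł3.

In Ł7: every assignment gives 1 — tautology.
In Ł3: every assignment gives 1 — tautology.

both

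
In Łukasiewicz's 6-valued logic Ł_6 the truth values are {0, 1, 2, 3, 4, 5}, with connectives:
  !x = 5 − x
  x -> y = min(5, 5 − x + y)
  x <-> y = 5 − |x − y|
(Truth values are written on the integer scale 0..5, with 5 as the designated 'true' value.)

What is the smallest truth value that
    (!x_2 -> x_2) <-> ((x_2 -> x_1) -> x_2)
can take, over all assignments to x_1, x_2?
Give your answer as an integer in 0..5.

Take x_1 = 2, x_2 = 2:
!x_2 = !2 = 3
!x_2 -> x_2 = 3 -> 2 = 4
x_2 -> x_1 = 2 -> 2 = 5
(x_2 -> x_1) -> x_2 = 5 -> 2 = 2
(!x_2 -> x_2) <-> ((x_2 -> x_1) -> x_2) = 4 <-> 2 = 3
No assignment yields a value below 3, so this is the minimum.

3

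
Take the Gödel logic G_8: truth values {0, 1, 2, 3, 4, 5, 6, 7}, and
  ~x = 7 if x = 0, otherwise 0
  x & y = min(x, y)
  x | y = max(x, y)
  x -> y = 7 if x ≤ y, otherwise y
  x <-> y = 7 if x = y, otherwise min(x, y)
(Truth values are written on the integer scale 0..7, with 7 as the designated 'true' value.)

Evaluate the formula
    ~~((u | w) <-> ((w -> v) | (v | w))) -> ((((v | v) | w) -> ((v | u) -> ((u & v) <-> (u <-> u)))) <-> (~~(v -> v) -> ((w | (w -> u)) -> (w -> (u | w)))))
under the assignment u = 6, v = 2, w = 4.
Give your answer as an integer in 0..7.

u | w = 6 | 4 = 6
w -> v = 4 -> 2 = 2
v | w = 2 | 4 = 4
(w -> v) | (v | w) = 2 | 4 = 4
(u | w) <-> ((w -> v) | (v | w)) = 6 <-> 4 = 4
~((u | w) <-> ((w -> v) | (v | w))) = ~4 = 0
~~((u | w) <-> ((w -> v) | (v | w))) = ~0 = 7
v | v = 2 | 2 = 2
(v | v) | w = 2 | 4 = 4
v | u = 2 | 6 = 6
u & v = 6 & 2 = 2
u <-> u = 6 <-> 6 = 7
(u & v) <-> (u <-> u) = 2 <-> 7 = 2
(v | u) -> ((u & v) <-> (u <-> u)) = 6 -> 2 = 2
((v | v) | w) -> ((v | u) -> ((u & v) <-> (u <-> u))) = 4 -> 2 = 2
v -> v = 2 -> 2 = 7
~(v -> v) = ~7 = 0
~~(v -> v) = ~0 = 7
w -> u = 4 -> 6 = 7
w | (w -> u) = 4 | 7 = 7
u | w = 6 | 4 = 6
w -> (u | w) = 4 -> 6 = 7
(w | (w -> u)) -> (w -> (u | w)) = 7 -> 7 = 7
~~(v -> v) -> ((w | (w -> u)) -> (w -> (u | w))) = 7 -> 7 = 7
(((v | v) | w) -> ((v | u) -> ((u & v) <-> (u <-> u)))) <-> (~~(v -> v) -> ((w | (w -> u)) -> (w -> (u | w)))) = 2 <-> 7 = 2
~~((u | w) <-> ((w -> v) | (v | w))) -> ((((v | v) | w) -> ((v | u) -> ((u & v) <-> (u <-> u)))) <-> (~~(v -> v) -> ((w | (w -> u)) -> (w -> (u | w))))) = 7 -> 2 = 2

2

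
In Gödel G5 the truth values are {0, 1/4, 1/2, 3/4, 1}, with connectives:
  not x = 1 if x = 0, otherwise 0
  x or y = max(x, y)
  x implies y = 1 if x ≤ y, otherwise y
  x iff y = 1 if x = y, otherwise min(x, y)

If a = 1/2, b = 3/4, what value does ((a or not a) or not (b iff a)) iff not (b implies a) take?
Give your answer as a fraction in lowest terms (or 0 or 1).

not a = not 1/2 = 0
a or not a = 1/2 or 0 = 1/2
b iff a = 3/4 iff 1/2 = 1/2
not (b iff a) = not 1/2 = 0
(a or not a) or not (b iff a) = 1/2 or 0 = 1/2
b implies a = 3/4 implies 1/2 = 1/2
not (b implies a) = not 1/2 = 0
((a or not a) or not (b iff a)) iff not (b implies a) = 1/2 iff 0 = 0

0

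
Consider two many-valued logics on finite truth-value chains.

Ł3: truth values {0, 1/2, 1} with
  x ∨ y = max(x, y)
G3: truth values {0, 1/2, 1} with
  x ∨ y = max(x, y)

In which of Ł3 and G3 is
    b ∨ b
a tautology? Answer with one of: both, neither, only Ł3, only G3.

In Ł3: at b = 0 the value is 0 — not a tautology.
In G3: at b = 0 the value is 0 — not a tautology.

neither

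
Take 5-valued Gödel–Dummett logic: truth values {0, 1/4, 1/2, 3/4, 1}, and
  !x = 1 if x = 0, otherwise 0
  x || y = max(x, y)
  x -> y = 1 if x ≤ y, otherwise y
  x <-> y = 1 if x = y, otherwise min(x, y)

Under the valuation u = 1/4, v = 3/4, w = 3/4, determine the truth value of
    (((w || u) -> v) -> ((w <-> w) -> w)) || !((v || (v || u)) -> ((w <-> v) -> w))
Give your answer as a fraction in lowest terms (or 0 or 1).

w || u = 3/4 || 1/4 = 3/4
(w || u) -> v = 3/4 -> 3/4 = 1
w <-> w = 3/4 <-> 3/4 = 1
(w <-> w) -> w = 1 -> 3/4 = 3/4
((w || u) -> v) -> ((w <-> w) -> w) = 1 -> 3/4 = 3/4
v || u = 3/4 || 1/4 = 3/4
v || (v || u) = 3/4 || 3/4 = 3/4
w <-> v = 3/4 <-> 3/4 = 1
(w <-> v) -> w = 1 -> 3/4 = 3/4
(v || (v || u)) -> ((w <-> v) -> w) = 3/4 -> 3/4 = 1
!((v || (v || u)) -> ((w <-> v) -> w)) = !1 = 0
(((w || u) -> v) -> ((w <-> w) -> w)) || !((v || (v || u)) -> ((w <-> v) -> w)) = 3/4 || 0 = 3/4

3/4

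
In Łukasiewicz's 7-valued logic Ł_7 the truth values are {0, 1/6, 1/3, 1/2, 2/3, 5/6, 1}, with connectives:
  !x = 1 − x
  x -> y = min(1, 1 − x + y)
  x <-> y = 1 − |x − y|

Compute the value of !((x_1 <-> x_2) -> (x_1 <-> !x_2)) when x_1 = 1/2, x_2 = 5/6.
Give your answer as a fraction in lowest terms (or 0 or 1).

x_1 <-> x_2 = 1/2 <-> 5/6 = 2/3
!x_2 = !5/6 = 1/6
x_1 <-> !x_2 = 1/2 <-> 1/6 = 2/3
(x_1 <-> x_2) -> (x_1 <-> !x_2) = 2/3 -> 2/3 = 1
!((x_1 <-> x_2) -> (x_1 <-> !x_2)) = !1 = 0

0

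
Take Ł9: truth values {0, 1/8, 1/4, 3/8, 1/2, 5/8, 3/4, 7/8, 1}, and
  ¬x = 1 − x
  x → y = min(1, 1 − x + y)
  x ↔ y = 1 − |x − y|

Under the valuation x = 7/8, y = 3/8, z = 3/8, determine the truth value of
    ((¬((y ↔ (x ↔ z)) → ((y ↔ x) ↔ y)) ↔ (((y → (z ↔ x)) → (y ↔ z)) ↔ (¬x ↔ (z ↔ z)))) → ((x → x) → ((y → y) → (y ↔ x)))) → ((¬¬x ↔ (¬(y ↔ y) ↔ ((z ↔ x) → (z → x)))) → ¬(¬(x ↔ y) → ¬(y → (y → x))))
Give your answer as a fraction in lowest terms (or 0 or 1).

x ↔ z = 7/8 ↔ 3/8 = 1/2
y ↔ (x ↔ z) = 3/8 ↔ 1/2 = 7/8
y ↔ x = 3/8 ↔ 7/8 = 1/2
(y ↔ x) ↔ y = 1/2 ↔ 3/8 = 7/8
(y ↔ (x ↔ z)) → ((y ↔ x) ↔ y) = 7/8 → 7/8 = 1
¬((y ↔ (x ↔ z)) → ((y ↔ x) ↔ y)) = ¬1 = 0
z ↔ x = 3/8 ↔ 7/8 = 1/2
y → (z ↔ x) = 3/8 → 1/2 = 1
y ↔ z = 3/8 ↔ 3/8 = 1
(y → (z ↔ x)) → (y ↔ z) = 1 → 1 = 1
¬x = ¬7/8 = 1/8
z ↔ z = 3/8 ↔ 3/8 = 1
¬x ↔ (z ↔ z) = 1/8 ↔ 1 = 1/8
((y → (z ↔ x)) → (y ↔ z)) ↔ (¬x ↔ (z ↔ z)) = 1 ↔ 1/8 = 1/8
¬((y ↔ (x ↔ z)) → ((y ↔ x) ↔ y)) ↔ (((y → (z ↔ x)) → (y ↔ z)) ↔ (¬x ↔ (z ↔ z))) = 0 ↔ 1/8 = 7/8
x → x = 7/8 → 7/8 = 1
y → y = 3/8 → 3/8 = 1
y ↔ x = 3/8 ↔ 7/8 = 1/2
(y → y) → (y ↔ x) = 1 → 1/2 = 1/2
(x → x) → ((y → y) → (y ↔ x)) = 1 → 1/2 = 1/2
(¬((y ↔ (x ↔ z)) → ((y ↔ x) ↔ y)) ↔ (((y → (z ↔ x)) → (y ↔ z)) ↔ (¬x ↔ (z ↔ z)))) → ((x → x) → ((y → y) → (y ↔ x))) = 7/8 → 1/2 = 5/8
¬x = ¬7/8 = 1/8
¬¬x = ¬1/8 = 7/8
y ↔ y = 3/8 ↔ 3/8 = 1
¬(y ↔ y) = ¬1 = 0
z ↔ x = 3/8 ↔ 7/8 = 1/2
z → x = 3/8 → 7/8 = 1
(z ↔ x) → (z → x) = 1/2 → 1 = 1
¬(y ↔ y) ↔ ((z ↔ x) → (z → x)) = 0 ↔ 1 = 0
¬¬x ↔ (¬(y ↔ y) ↔ ((z ↔ x) → (z → x))) = 7/8 ↔ 0 = 1/8
x ↔ y = 7/8 ↔ 3/8 = 1/2
¬(x ↔ y) = ¬1/2 = 1/2
y → x = 3/8 → 7/8 = 1
y → (y → x) = 3/8 → 1 = 1
¬(y → (y → x)) = ¬1 = 0
¬(x ↔ y) → ¬(y → (y → x)) = 1/2 → 0 = 1/2
¬(¬(x ↔ y) → ¬(y → (y → x))) = ¬1/2 = 1/2
(¬¬x ↔ (¬(y ↔ y) ↔ ((z ↔ x) → (z → x)))) → ¬(¬(x ↔ y) → ¬(y → (y → x))) = 1/8 → 1/2 = 1
((¬((y ↔ (x ↔ z)) → ((y ↔ x) ↔ y)) ↔ (((y → (z ↔ x)) → (y ↔ z)) ↔ (¬x ↔ (z ↔ z)))) → ((x → x) → ((y → y) → (y ↔ x)))) → ((¬¬x ↔ (¬(y ↔ y) ↔ ((z ↔ x) → (z → x)))) → ¬(¬(x ↔ y) → ¬(y → (y → x)))) = 5/8 → 1 = 1

1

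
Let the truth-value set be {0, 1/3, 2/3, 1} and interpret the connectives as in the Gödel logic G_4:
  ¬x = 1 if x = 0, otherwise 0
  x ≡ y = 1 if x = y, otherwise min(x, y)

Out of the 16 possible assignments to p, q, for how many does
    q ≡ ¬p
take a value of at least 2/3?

5

p = 0, q = 0 ↦ 0  <
p = 0, q = 1/3 ↦ 1/3  <
p = 0, q = 2/3 ↦ 2/3  ≥
p = 0, q = 1 ↦ 1  ≥
p = 1/3, q = 0 ↦ 1  ≥
p = 1/3, q = 1/3 ↦ 0  <
p = 1/3, q = 2/3 ↦ 0  <
p = 1/3, q = 1 ↦ 0  <
p = 2/3, q = 0 ↦ 1  ≥
p = 2/3, q = 1/3 ↦ 0  <
p = 2/3, q = 2/3 ↦ 0  <
p = 2/3, q = 1 ↦ 0  <
p = 1, q = 0 ↦ 1  ≥
p = 1, q = 1/3 ↦ 0  <
p = 1, q = 2/3 ↦ 0  <
p = 1, q = 1 ↦ 0  <
So 5 of the 16 assignments meet the threshold.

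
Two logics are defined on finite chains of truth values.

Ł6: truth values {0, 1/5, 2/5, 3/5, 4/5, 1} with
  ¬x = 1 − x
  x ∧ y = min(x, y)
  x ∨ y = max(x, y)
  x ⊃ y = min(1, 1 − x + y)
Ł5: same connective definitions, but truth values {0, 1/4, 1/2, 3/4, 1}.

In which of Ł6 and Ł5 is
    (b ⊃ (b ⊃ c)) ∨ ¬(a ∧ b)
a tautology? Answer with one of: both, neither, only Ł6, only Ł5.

In Ł6: at a = 1/5, b = 3/5, c = 0 the value is 4/5 — not a tautology.
In Ł5: at a = 1/4, b = 3/4, c = 0 the value is 3/4 — not a tautology.

neither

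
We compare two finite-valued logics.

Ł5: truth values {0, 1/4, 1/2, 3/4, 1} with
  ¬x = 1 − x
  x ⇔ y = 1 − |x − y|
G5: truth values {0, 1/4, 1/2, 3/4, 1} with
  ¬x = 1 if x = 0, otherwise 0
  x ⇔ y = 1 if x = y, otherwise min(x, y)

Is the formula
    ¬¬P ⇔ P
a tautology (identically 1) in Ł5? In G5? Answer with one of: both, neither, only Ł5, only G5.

only Ł5

In Ł5: every assignment gives 1 — tautology.
In G5: at P = 1/4 the value is 1/4 — not a tautology.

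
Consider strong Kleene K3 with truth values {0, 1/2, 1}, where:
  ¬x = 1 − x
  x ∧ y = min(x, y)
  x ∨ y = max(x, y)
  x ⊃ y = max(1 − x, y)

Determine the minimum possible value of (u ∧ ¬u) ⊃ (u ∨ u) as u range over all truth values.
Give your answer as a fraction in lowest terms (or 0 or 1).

1/2

Take u = 1/2:
¬u = ¬1/2 = 1/2
u ∧ ¬u = 1/2 ∧ 1/2 = 1/2
u ∨ u = 1/2 ∨ 1/2 = 1/2
(u ∧ ¬u) ⊃ (u ∨ u) = 1/2 ⊃ 1/2 = 1/2
No assignment yields a value below 1/2, so this is the minimum.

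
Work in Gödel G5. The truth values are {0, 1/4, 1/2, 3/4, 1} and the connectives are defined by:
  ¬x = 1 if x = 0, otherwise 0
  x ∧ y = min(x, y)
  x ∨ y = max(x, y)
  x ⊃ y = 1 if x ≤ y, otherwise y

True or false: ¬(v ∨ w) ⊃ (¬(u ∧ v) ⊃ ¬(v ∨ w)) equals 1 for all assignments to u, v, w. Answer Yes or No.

At u = 1, v = 0, w = 3/4, for instance:
v ∨ w = 0 ∨ 3/4 = 3/4
¬(v ∨ w) = ¬3/4 = 0
u ∧ v = 1 ∧ 0 = 0
¬(u ∧ v) = ¬0 = 1
¬(u ∧ v) ⊃ ¬(v ∨ w) = 1 ⊃ 0 = 0
¬(v ∨ w) ⊃ (¬(u ∧ v) ⊃ ¬(v ∨ w)) = 0 ⊃ 0 = 1
and checking the remaining 124 assignments likewise gives ≥ 1 in every case.

Yes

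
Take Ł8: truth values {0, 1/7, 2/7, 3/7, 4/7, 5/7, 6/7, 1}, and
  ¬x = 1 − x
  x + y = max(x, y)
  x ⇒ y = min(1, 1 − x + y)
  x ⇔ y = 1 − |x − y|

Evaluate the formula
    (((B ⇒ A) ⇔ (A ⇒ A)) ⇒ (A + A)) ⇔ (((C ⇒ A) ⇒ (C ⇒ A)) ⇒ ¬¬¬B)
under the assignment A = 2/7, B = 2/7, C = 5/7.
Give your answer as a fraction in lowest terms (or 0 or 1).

4/7

B ⇒ A = 2/7 ⇒ 2/7 = 1
A ⇒ A = 2/7 ⇒ 2/7 = 1
(B ⇒ A) ⇔ (A ⇒ A) = 1 ⇔ 1 = 1
A + A = 2/7 + 2/7 = 2/7
((B ⇒ A) ⇔ (A ⇒ A)) ⇒ (A + A) = 1 ⇒ 2/7 = 2/7
C ⇒ A = 5/7 ⇒ 2/7 = 4/7
C ⇒ A = 5/7 ⇒ 2/7 = 4/7
(C ⇒ A) ⇒ (C ⇒ A) = 4/7 ⇒ 4/7 = 1
¬B = ¬2/7 = 5/7
¬¬B = ¬5/7 = 2/7
¬¬¬B = ¬2/7 = 5/7
((C ⇒ A) ⇒ (C ⇒ A)) ⇒ ¬¬¬B = 1 ⇒ 5/7 = 5/7
(((B ⇒ A) ⇔ (A ⇒ A)) ⇒ (A + A)) ⇔ (((C ⇒ A) ⇒ (C ⇒ A)) ⇒ ¬¬¬B) = 2/7 ⇔ 5/7 = 4/7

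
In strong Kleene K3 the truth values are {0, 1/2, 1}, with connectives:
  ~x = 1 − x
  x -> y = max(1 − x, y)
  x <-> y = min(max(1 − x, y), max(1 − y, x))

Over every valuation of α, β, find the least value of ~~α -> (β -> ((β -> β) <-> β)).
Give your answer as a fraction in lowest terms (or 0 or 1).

Take α = 1/2, β = 1/2:
~α = ~1/2 = 1/2
~~α = ~1/2 = 1/2
β -> β = 1/2 -> 1/2 = 1/2
(β -> β) <-> β = 1/2 <-> 1/2 = 1/2
β -> ((β -> β) <-> β) = 1/2 -> 1/2 = 1/2
~~α -> (β -> ((β -> β) <-> β)) = 1/2 -> 1/2 = 1/2
No assignment yields a value below 1/2, so this is the minimum.

1/2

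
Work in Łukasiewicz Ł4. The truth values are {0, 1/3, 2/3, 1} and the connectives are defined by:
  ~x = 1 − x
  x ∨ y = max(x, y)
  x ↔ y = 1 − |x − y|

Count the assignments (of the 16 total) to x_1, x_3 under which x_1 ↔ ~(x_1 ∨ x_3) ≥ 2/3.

x_1 = 0, x_3 = 0 ↦ 0  <
x_1 = 0, x_3 = 1/3 ↦ 1/3  <
x_1 = 0, x_3 = 2/3 ↦ 2/3  ≥
x_1 = 0, x_3 = 1 ↦ 1  ≥
x_1 = 1/3, x_3 = 0 ↦ 2/3  ≥
x_1 = 1/3, x_3 = 1/3 ↦ 2/3  ≥
x_1 = 1/3, x_3 = 2/3 ↦ 1  ≥
x_1 = 1/3, x_3 = 1 ↦ 2/3  ≥
x_1 = 2/3, x_3 = 0 ↦ 2/3  ≥
x_1 = 2/3, x_3 = 1/3 ↦ 2/3  ≥
x_1 = 2/3, x_3 = 2/3 ↦ 2/3  ≥
x_1 = 2/3, x_3 = 1 ↦ 1/3  <
x_1 = 1, x_3 = 0 ↦ 0  <
x_1 = 1, x_3 = 1/3 ↦ 0  <
x_1 = 1, x_3 = 2/3 ↦ 0  <
x_1 = 1, x_3 = 1 ↦ 0  <
So 9 of the 16 assignments meet the threshold.

9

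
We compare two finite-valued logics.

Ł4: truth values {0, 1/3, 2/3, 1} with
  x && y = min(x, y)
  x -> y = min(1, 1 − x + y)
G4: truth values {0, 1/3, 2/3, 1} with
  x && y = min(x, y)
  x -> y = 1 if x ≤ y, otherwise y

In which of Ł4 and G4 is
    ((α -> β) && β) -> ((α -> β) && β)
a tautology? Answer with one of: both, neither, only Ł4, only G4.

both

In Ł4: every assignment gives 1 — tautology.
In G4: every assignment gives 1 — tautology.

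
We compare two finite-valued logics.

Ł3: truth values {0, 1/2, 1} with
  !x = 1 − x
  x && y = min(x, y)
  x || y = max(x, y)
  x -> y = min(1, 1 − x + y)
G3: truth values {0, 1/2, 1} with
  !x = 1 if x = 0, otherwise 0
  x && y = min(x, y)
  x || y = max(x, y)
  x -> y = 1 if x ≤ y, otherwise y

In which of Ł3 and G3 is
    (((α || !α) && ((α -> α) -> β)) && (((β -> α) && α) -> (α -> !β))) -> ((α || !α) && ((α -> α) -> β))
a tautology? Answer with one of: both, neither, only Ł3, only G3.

In Ł3: every assignment gives 1 — tautology.
In G3: every assignment gives 1 — tautology.

both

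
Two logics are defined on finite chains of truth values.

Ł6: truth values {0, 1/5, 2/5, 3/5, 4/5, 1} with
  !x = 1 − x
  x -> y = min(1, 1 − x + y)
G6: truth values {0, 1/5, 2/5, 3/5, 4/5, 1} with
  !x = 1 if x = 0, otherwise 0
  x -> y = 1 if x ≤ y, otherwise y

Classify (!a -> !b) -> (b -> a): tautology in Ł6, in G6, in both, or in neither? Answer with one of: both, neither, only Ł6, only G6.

In Ł6: every assignment gives 1 — tautology.
In G6: at a = 1/5, b = 2/5 the value is 1/5 — not a tautology.

only Ł6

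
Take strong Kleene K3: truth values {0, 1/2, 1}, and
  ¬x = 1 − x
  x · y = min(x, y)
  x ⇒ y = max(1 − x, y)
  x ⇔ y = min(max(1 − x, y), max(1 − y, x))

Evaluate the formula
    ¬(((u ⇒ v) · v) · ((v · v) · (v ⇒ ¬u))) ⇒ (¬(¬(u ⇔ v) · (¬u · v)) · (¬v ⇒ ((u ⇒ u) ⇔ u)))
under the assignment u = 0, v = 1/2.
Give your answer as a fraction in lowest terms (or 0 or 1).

1/2

u ⇒ v = 0 ⇒ 1/2 = 1
(u ⇒ v) · v = 1 · 1/2 = 1/2
v · v = 1/2 · 1/2 = 1/2
¬u = ¬0 = 1
v ⇒ ¬u = 1/2 ⇒ 1 = 1
(v · v) · (v ⇒ ¬u) = 1/2 · 1 = 1/2
((u ⇒ v) · v) · ((v · v) · (v ⇒ ¬u)) = 1/2 · 1/2 = 1/2
¬(((u ⇒ v) · v) · ((v · v) · (v ⇒ ¬u))) = ¬1/2 = 1/2
u ⇔ v = 0 ⇔ 1/2 = 1/2
¬(u ⇔ v) = ¬1/2 = 1/2
¬u = ¬0 = 1
¬u · v = 1 · 1/2 = 1/2
¬(u ⇔ v) · (¬u · v) = 1/2 · 1/2 = 1/2
¬(¬(u ⇔ v) · (¬u · v)) = ¬1/2 = 1/2
¬v = ¬1/2 = 1/2
u ⇒ u = 0 ⇒ 0 = 1
(u ⇒ u) ⇔ u = 1 ⇔ 0 = 0
¬v ⇒ ((u ⇒ u) ⇔ u) = 1/2 ⇒ 0 = 1/2
¬(¬(u ⇔ v) · (¬u · v)) · (¬v ⇒ ((u ⇒ u) ⇔ u)) = 1/2 · 1/2 = 1/2
¬(((u ⇒ v) · v) · ((v · v) · (v ⇒ ¬u))) ⇒ (¬(¬(u ⇔ v) · (¬u · v)) · (¬v ⇒ ((u ⇒ u) ⇔ u))) = 1/2 ⇒ 1/2 = 1/2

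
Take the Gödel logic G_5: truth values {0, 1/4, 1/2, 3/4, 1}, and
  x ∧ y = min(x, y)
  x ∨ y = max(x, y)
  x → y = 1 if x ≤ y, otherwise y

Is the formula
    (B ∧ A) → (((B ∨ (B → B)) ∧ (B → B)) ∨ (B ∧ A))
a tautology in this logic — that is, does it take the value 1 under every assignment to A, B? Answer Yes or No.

Yes

At A = 1/4, B = 0, for instance:
B ∧ A = 0 ∧ 1/4 = 0
B → B = 0 → 0 = 1
B ∨ (B → B) = 0 ∨ 1 = 1
B → B = 0 → 0 = 1
(B ∨ (B → B)) ∧ (B → B) = 1 ∧ 1 = 1
((B ∨ (B → B)) ∧ (B → B)) ∨ (B ∧ A) = 1 ∨ 0 = 1
(B ∧ A) → (((B ∨ (B → B)) ∧ (B → B)) ∨ (B ∧ A)) = 0 → 1 = 1
and checking the remaining 24 assignments likewise gives ≥ 1 in every case.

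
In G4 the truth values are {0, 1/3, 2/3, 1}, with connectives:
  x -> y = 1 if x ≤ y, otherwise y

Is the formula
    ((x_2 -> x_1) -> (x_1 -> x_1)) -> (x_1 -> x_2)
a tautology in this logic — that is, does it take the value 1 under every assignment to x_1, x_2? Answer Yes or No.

Counterexample: take x_1 = 1/3, x_2 = 0.
x_2 -> x_1 = 0 -> 1/3 = 1
x_1 -> x_1 = 1/3 -> 1/3 = 1
(x_2 -> x_1) -> (x_1 -> x_1) = 1 -> 1 = 1
x_1 -> x_2 = 1/3 -> 0 = 0
((x_2 -> x_1) -> (x_1 -> x_1)) -> (x_1 -> x_2) = 1 -> 0 = 0
This gives 0 ≠ 1.

No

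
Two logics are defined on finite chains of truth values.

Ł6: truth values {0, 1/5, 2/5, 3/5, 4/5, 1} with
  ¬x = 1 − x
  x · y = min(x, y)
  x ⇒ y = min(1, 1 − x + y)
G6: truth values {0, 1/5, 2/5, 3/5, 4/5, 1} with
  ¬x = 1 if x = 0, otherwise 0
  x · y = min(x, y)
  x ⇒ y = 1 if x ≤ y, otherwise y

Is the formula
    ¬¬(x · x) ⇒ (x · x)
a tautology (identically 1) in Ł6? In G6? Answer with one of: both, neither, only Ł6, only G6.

only Ł6

In Ł6: every assignment gives 1 — tautology.
In G6: at x = 1/5 the value is 1/5 — not a tautology.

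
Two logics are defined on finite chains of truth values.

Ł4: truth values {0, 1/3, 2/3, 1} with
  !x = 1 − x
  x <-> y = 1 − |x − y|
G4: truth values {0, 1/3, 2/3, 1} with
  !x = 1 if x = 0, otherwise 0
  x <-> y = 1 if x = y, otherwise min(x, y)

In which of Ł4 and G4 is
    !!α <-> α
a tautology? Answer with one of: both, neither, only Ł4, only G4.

only Ł4

In Ł4: every assignment gives 1 — tautology.
In G4: at α = 1/3 the value is 1/3 — not a tautology.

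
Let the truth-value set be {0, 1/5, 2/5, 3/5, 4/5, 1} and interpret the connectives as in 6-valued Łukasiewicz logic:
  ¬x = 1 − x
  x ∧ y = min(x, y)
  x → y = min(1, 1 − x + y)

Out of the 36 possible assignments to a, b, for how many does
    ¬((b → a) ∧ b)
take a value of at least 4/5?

value 1: 7 assignments (counts)
value 4/5: 8 assignments (counts)
value 3/5: 9 assignments
value 2/5: 7 assignments
value 1/5: 4 assignments
value 0: 1 assignment
So 15 of the 36 assignments meet the threshold.

15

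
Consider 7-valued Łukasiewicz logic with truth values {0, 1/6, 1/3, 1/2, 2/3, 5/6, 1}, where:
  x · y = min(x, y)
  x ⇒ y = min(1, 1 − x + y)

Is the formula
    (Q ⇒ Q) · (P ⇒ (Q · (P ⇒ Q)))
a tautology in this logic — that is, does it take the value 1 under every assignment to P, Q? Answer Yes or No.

No

Counterexample: take P = 1/6, Q = 0.
Q ⇒ Q = 0 ⇒ 0 = 1
P ⇒ Q = 1/6 ⇒ 0 = 5/6
Q · (P ⇒ Q) = 0 · 5/6 = 0
P ⇒ (Q · (P ⇒ Q)) = 1/6 ⇒ 0 = 5/6
(Q ⇒ Q) · (P ⇒ (Q · (P ⇒ Q))) = 1 · 5/6 = 5/6
This gives 5/6 ≠ 1.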